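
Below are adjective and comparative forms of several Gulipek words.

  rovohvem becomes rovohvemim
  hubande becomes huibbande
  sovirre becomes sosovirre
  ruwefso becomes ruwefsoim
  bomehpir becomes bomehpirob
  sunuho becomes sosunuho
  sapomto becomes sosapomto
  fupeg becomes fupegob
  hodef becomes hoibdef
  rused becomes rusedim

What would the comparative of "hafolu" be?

haibfolu

sapomto and ruwefso both end in -o yet inflect differently (sosapomto, ruwefsoim), so the final letter is not what conditions the rule; the first letter is.
"hafolu" begins with h-. The stems beginning with h- (hodef → hoibdef, hubande → huibbande) insert -ib- after the first vowel.
So hafolu → haibfolu.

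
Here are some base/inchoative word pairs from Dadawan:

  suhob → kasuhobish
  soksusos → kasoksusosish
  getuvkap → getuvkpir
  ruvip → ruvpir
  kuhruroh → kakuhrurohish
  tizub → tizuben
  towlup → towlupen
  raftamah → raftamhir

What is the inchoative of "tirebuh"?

tirebuhen

suhob and tizub both end in -b yet inflect differently (kasuhobish, tizuben), so the final letter is not what conditions the rule; the last vowel is.
"tirebuh" has last vowel 'u'. The stems whose last vowel is 'u' (towlup → towlupen, tizub → tizuben) add -en.
The other patterns: stems whose last vowel is 'o' add ka- … -ish around the stem; stems whose last vowel is 'a' or 'i' delete the last vowel and add -ir.
So tirebuh → tirebuhen.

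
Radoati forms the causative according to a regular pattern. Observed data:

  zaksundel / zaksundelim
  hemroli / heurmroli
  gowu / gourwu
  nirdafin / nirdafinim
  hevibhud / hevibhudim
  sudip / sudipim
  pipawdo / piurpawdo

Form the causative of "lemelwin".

lemelwinim

"lemelwin" ends in a consonant. The stems ending in a consonant (hevibhud → hevibhudim, zaksundel → zaksundelim, sudip → sudipim) add -im.
So lemelwin → lemelwinim.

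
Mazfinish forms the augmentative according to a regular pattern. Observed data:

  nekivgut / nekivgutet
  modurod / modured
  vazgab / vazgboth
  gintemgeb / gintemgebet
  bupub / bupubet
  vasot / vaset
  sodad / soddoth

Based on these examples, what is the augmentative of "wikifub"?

wikifubet

"wikifub" has last vowel 'u'. The stems whose last vowel is 'u' (bupub → bupubet, nekivgut → nekivgutet) add -et.
The other patterns: stems whose last vowel is 'o' change the last vowel to 'e'; stems whose last vowel is 'a' delete the last vowel and add -oth.
So wikifub → wikifubet.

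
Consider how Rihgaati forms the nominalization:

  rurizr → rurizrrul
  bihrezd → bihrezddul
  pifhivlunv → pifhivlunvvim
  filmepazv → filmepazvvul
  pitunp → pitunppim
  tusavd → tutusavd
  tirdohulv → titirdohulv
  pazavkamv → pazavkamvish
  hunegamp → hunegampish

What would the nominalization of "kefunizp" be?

"kefunizp" has second-to-last letter 'z'. The stems whose second-to-last letter is 'z' (bihrezd → bihrezddul, filmepazv → filmepazvvul, rurizr → rurizrrul) double the final consonant and add -ul.
The other patterns: stems whose second-to-last letter is 'm' add -ish; stems whose second-to-last letter is 'n' double the final consonant and add -im; stems whose second-to-last letter is 'l' or 'v' repeat the first consonant+vowel as a prefix.
So kefunizp → kefunizppul.

kefunizppul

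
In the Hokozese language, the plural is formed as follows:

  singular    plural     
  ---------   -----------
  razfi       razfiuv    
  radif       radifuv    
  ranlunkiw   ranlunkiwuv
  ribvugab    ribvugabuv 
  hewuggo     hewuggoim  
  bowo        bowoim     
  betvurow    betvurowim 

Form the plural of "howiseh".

ranlunkiw and betvurow both end in -w yet inflect differently (ranlunkiwuv, betvurowim), so the final letter is not what conditions the rule; the first letter is.
"howiseh" begins with h-. The one such stem in the data (hewuggo → hewuggoim) adds -im, so the same rule applies.
So howiseh → howisehim.

howisehim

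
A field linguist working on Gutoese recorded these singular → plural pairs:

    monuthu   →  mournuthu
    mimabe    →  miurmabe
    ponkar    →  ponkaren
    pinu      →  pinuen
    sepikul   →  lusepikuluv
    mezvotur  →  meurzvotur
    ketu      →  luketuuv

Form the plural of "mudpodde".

"mudpodde" begins with m-. The stems beginning with m- (mimabe → miurmabe, mezvotur → meurzvotur, monuthu → mournuthu) insert -ur- after the first vowel.
The other patterns: stems beginning with k- or s- add lu- … -uv around the stem; stems beginning with p- add -en.
So mudpodde → muurdpodde.

muurdpodde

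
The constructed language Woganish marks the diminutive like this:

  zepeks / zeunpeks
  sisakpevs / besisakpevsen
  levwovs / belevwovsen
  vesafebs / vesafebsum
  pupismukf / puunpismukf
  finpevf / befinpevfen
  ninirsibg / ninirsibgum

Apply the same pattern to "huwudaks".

huunwudaks

vesafebs and levwovs both end in -s yet inflect differently (vesafebsum, belevwovsen), so the final letter is not what conditions the rule; the second-to-last letter is.
"huwudaks" has second-to-last letter 'k'. The stems whose second-to-last letter is 'k' (zepeks → zeunpeks, pupismukf → puunpismukf) insert -un- after the first vowel.
The other patterns: stems whose second-to-last letter is 'b' add -um; stems whose second-to-last letter is 'v' add be- … -en around the stem.
So huwudaks → huunwudaks.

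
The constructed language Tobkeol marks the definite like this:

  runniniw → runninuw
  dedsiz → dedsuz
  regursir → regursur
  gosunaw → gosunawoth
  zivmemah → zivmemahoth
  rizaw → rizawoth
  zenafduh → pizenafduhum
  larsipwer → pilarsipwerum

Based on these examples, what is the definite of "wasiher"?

piwasiherum

"wasiher" has last vowel 'e'. The one such stem in the data (larsipwer → pilarsipwerum) adds pi- … -um around the stem, so the same rule applies.
The other patterns: stems whose last vowel is 'i' change the last vowel to 'u'; stems whose last vowel is 'a' add -oth.
So wasiher → piwasiherum.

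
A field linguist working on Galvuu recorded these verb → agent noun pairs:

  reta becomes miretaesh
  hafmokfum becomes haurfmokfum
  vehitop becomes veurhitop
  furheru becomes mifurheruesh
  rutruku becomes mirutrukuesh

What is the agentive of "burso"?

furheru and hafmokfum both have last vowel 'u' yet inflect differently (mifurheruesh, haurfmokfum), so the last vowel is not what conditions the rule; whether the stem ends in a vowel or a consonant is.
"burso" ends in a vowel. The stems ending in a vowel (furheru → mifurheruesh, rutruku → mirutrukuesh, reta → miretaesh) add mi- … -esh around the stem.
So burso → mibursoesh.

mibursoesh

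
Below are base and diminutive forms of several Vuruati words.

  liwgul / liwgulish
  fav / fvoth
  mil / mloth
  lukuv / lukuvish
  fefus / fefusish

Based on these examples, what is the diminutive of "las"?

lsoth

"las" has 1 vowel. The stems with 1 vowel (fav → fvoth, mil → mloth) delete the last vowel and add -oth.
So las → lsoth.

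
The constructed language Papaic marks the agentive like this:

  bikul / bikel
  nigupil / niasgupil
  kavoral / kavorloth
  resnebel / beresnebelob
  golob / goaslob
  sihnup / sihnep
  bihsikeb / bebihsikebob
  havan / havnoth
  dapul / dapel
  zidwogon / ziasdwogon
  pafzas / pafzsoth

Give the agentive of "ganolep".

kavoral and nigupil both end in -l yet inflect differently (kavorloth, niasgupil), so the final letter is not what conditions the rule; the last vowel is.
"ganolep" has last vowel 'e'. The stems whose last vowel is 'e' (resnebel → beresnebelob, bihsikeb → bebihsikebob) add be- … -ob around the stem.
The other patterns: stems whose last vowel is 'a' delete the last vowel and add -oth; stems whose last vowel is 'i' or 'o' insert -as- after the first vowel; stems whose last vowel is 'u' change the last vowel to 'e'.
So ganolep → beganolepob.

beganolepob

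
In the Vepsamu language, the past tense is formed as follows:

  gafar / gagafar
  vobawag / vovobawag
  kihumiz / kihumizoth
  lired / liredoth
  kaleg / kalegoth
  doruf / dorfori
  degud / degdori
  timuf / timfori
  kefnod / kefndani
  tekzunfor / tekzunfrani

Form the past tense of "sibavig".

"sibavig" has last vowel 'i'. The one such stem in the data (kihumiz → kihumizoth) adds -oth, so the same rule applies.
So sibavig → sibavigoth.

sibavigoth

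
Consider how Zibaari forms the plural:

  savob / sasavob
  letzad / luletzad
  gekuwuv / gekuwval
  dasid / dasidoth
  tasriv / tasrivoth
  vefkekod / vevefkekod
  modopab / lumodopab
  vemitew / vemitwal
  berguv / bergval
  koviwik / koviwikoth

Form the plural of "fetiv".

"fetiv" has last vowel 'i'. The stems whose last vowel is 'i' (dasid → dasidoth, koviwik → koviwikoth, tasriv → tasrivoth) add -oth.
The other patterns: stems whose last vowel is 'e' or 'u' delete the last vowel and add -al; stems whose last vowel is 'o' repeat the first consonant+vowel as a prefix; stems whose last vowel is 'a' add the prefix lu-.
So fetiv → fetivoth.

fetivoth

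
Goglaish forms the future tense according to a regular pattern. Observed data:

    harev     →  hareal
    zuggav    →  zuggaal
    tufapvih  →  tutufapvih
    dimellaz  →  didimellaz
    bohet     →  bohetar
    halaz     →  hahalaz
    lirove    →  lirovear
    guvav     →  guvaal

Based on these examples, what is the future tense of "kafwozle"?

bohet and harev both have last vowel 'e' yet inflect differently (bohetar, hareal), so the last vowel is not what conditions the rule; the final letter is.
"kafwozle" ends in -e. The one such stem in the data (lirove → lirovear) adds -ar, so the same rule applies.
So kafwozle → kafwozlear.

kafwozlear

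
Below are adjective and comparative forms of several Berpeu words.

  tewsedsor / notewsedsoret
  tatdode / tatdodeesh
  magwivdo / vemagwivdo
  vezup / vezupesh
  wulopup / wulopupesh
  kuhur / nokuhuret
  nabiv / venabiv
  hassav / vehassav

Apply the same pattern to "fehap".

fehapesh

"fehap" ends in -p. The stems ending in -p (vezup → vezupesh, wulopup → wulopupesh) add -esh.
The other patterns: stems ending in -o or -v add the prefix ve-; stems ending in -r add no- … -et around the stem.
So fehap → fehapesh.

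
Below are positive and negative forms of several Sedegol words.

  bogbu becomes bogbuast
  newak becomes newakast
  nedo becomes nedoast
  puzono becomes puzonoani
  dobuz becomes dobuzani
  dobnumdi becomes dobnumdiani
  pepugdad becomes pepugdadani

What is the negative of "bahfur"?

"bahfur" begins with b-. The one such stem in the data (bogbu → bogbuast) adds -ast, so the same rule applies.
So bahfur → bahfurast.

bahfurast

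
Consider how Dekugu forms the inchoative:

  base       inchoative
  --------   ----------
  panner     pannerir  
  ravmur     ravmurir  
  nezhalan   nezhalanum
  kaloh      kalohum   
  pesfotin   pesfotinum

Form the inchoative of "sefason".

panner and pesfotin both begin with p- yet inflect differently (pannerir, pesfotinum), so the first letter is not what conditions the rule; the final letter is.
"sefason" ends in -n. The stems ending in -n (nezhalan → nezhalanum, pesfotin → pesfotinum) add -um.
The other pattern: stems ending in -r add -ir.
So sefason → sefasonum.

sefasonum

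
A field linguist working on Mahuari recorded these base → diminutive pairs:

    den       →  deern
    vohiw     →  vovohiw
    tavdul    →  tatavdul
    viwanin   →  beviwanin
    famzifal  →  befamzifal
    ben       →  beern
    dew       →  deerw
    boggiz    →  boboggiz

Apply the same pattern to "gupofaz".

begupofaz

dew and vohiw both end in -w yet inflect differently (deerw, vovohiw), so the final letter is not what conditions the rule; the number of vowels is.
"gupofaz" has 3 vowels. The stems with 3 vowels (famzifal → befamzifal, viwanin → beviwanin) add the prefix be-.
So gupofaz → begupofaz.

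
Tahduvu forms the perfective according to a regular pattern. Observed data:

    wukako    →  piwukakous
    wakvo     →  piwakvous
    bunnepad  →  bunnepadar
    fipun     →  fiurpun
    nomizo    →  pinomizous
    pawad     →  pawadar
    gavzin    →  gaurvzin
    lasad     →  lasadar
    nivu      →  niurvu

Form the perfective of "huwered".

nomizo and nivu both begin with n- yet inflect differently (pinomizous, niurvu), so the first letter is not what conditions the rule; the final letter is.
"huwered" ends in -d. The stems ending in -d (bunnepad → bunnepadar, lasad → lasadar, pawad → pawadar) add -ar.
So huwered → huweredar.

huweredar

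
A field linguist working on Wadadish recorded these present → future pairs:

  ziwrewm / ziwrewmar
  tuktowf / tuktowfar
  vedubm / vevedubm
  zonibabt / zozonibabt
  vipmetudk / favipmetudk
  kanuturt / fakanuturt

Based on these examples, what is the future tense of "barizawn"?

barizawnar

ziwrewm and vedubm both end in -m yet inflect differently (ziwrewmar, vevedubm), so the final letter is not what conditions the rule; the second-to-last letter is.
"barizawn" has second-to-last letter 'w'. The stems whose second-to-last letter is 'w' (ziwrewm → ziwrewmar, tuktowf → tuktowfar) add -ar.
So barizawn → barizawnar.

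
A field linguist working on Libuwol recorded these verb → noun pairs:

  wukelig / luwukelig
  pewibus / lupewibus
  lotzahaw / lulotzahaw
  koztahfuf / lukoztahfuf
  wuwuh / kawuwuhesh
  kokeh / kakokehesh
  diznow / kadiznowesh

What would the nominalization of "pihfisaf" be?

lotzahaw and diznow both end in -w yet inflect differently (lulotzahaw, kadiznowesh), so the final letter is not what conditions the rule; the number of vowels is.
"pihfisaf" has 3 vowels. The stems with 3 vowels (wukelig → luwukelig, pewibus → lupewibus, lotzahaw → lulotzahaw) add the prefix lu-.
The other pattern: stems with 2 vowels add ka- … -esh around the stem.
So pihfisaf → lupihfisaf.

lupihfisaf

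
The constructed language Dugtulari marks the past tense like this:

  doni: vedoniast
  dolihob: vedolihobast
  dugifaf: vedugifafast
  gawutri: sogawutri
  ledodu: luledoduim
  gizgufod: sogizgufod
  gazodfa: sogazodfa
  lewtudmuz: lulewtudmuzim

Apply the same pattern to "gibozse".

sogibozse

"gibozse" begins with g-. The stems beginning with g- (gizgufod → sogizgufod, gawutri → sogawutri, gazodfa → sogazodfa) add the prefix so-.
The other patterns: stems beginning with d- add ve- … -ast around the stem; stems beginning with l- add lu- … -im around the stem.
So gibozse → sogibozse.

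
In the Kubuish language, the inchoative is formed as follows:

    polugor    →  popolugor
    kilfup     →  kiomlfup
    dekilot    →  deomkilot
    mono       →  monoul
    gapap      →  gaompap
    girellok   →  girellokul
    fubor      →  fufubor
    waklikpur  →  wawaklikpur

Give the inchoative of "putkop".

"putkop" ends in -p. The stems ending in -p (gapap → gaompap, kilfup → kiomlfup) insert -om- after the first vowel.
The other patterns: stems ending in -r repeat the first consonant+vowel as a prefix; stems ending in -k or -o add -ul.
So putkop → puomtkop.

puomtkop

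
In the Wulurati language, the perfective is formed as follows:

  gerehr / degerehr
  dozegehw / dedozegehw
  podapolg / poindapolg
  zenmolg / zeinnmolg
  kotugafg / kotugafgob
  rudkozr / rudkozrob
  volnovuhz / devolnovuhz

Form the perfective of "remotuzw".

remotuzwob

gerehr and rudkozr both end in -r yet inflect differently (degerehr, rudkozrob), so the final letter is not what conditions the rule; the second-to-last letter is.
"remotuzw" has second-to-last letter 'z'. The one such stem in the data (rudkozr → rudkozrob) adds -ob, so the same rule applies.
So remotuzw → remotuzwob.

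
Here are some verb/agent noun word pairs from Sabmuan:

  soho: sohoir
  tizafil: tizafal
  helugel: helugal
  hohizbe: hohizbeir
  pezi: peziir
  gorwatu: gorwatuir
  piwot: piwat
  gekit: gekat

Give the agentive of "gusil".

"gusil" ends in a consonant. The stems ending in a consonant (gekit → gekat, helugel → helugal, tizafil → tizafal) change the last vowel to 'a'.
The other pattern: stems ending in a vowel add -ir.
So gusil → gusal.

gusal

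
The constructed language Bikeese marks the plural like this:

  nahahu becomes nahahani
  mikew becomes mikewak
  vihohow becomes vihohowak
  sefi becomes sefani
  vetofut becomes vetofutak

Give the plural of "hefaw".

nahahu and vetofut both have last vowel 'u' yet inflect differently (nahahani, vetofutak), so the last vowel is not what conditions the rule; whether the stem ends in a vowel or a consonant is.
"hefaw" ends in a consonant. The stems ending in a consonant (vetofut → vetofutak, vihohow → vihohowak, mikew → mikewak) add -ak.
So hefaw → hefawak.

hefawak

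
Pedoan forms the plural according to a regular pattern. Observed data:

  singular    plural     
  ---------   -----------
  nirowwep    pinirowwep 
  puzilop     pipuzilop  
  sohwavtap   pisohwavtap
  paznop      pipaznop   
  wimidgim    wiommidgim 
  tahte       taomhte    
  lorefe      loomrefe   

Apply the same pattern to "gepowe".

geompowe

nirowwep and tahte both have last vowel 'e' yet inflect differently (pinirowwep, taomhte), so the last vowel is not what conditions the rule; the final letter is.
"gepowe" ends in -e. The stems ending in -e (tahte → taomhte, lorefe → loomrefe) insert -om- after the first vowel.
The other pattern: stems ending in -p add the prefix pi-.
So gepowe → geompowe.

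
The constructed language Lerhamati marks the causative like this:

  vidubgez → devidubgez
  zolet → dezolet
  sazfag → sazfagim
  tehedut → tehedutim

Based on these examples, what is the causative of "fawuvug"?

fawuvugim

"fawuvug" has last vowel 'u'. The one such stem in the data (tehedut → tehedutim) adds -im, so the same rule applies.
So fawuvug → fawuvugim.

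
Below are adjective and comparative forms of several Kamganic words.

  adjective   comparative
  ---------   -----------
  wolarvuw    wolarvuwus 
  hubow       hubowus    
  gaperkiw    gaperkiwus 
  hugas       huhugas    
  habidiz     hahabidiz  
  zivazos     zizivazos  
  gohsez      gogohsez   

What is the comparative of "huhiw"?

huhiwus

hubow and zivazos both have last vowel 'o' yet inflect differently (hubowus, zizivazos), so the last vowel is not what conditions the rule; the final letter is.
"huhiw" ends in -w. The stems ending in -w (wolarvuw → wolarvuwus, hubow → hubowus, gaperkiw → gaperkiwus) add -us.
The other pattern: stems ending in -s or -z repeat the first consonant+vowel as a prefix.
So huhiw → huhiwus.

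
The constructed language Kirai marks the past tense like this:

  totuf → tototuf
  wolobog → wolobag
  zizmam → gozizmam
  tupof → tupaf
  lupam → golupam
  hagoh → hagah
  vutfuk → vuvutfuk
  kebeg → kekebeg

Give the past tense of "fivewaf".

wolobog and kebeg both end in -g yet inflect differently (wolobag, kekebeg), so the final letter is not what conditions the rule; the last vowel is.
"fivewaf" has last vowel 'a'. The stems whose last vowel is 'a' (lupam → golupam, zizmam → gozizmam) add the prefix go-.
So fivewaf → gofivewaf.

gofivewaf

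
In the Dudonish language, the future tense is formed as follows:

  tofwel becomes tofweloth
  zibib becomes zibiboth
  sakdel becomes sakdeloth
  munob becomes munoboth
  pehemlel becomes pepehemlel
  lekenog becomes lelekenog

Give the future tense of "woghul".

woghuloth

tofwel and pehemlel both end in -l yet inflect differently (tofweloth, pepehemlel), so the final letter is not what conditions the rule; the number of vowels is.
"woghul" has 2 vowels. The stems with 2 vowels (tofwel → tofweloth, zibib → zibiboth, sakdel → sakdeloth) add -oth.
So woghul → woghuloth.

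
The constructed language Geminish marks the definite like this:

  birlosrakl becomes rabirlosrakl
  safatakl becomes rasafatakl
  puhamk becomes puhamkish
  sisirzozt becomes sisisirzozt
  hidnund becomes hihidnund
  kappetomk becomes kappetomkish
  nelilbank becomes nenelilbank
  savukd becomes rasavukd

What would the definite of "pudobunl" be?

savukd and hidnund both end in -d yet inflect differently (rasavukd, hihidnund), so the final letter is not what conditions the rule; the second-to-last letter is.
"pudobunl" has second-to-last letter 'n'. The stems whose second-to-last letter is 'n' (hidnund → hihidnund, nelilbank → nenelilbank) repeat the first consonant+vowel as a prefix.
The other patterns: stems whose second-to-last letter is 'm' add -ish; stems whose second-to-last letter is 'k' add the prefix ra-.
So pudobunl → pupudobunl.

pupudobunl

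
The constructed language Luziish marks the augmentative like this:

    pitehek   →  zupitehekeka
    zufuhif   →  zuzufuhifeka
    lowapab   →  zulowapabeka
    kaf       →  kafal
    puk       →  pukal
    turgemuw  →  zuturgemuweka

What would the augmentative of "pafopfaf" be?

zupafopfafeka

pitehek and puk both end in -k yet inflect differently (zupitehekeka, pukal), so the final letter is not what conditions the rule; the number of vowels is.
"pafopfaf" has 3 vowels. The stems with 3 vowels (pitehek → zupitehekeka, lowapab → zulowapabeka, zufuhif → zuzufuhifeka) add zu- … -eka around the stem.
The other pattern: stems with 1 vowel add -al.
So pafopfaf → zupafopfafeka.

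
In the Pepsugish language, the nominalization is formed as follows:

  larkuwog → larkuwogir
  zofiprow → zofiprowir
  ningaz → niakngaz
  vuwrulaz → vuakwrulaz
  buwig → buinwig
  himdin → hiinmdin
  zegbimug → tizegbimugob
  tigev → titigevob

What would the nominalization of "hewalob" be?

hewalobir

larkuwog and buwig both end in -g yet inflect differently (larkuwogir, buinwig), so the final letter is not what conditions the rule; the last vowel is.
"hewalob" has last vowel 'o'. The stems whose last vowel is 'o' (larkuwog → larkuwogir, zofiprow → zofiprowir) add -ir.
The other patterns: stems whose last vowel is 'a' insert -ak- after the first vowel; stems whose last vowel is 'i' insert -in- after the first vowel; stems whose last vowel is 'e' or 'u' add ti- … -ob around the stem.
So hewalob → hewalobir.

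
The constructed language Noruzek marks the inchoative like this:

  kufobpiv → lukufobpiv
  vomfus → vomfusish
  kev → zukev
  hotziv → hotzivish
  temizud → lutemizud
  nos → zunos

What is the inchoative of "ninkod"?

ninkodish

kev and hotziv both end in -v yet inflect differently (zukev, hotzivish), so the final letter is not what conditions the rule; the number of vowels is.
"ninkod" has 2 vowels. The stems with 2 vowels (hotziv → hotzivish, vomfus → vomfusish) add -ish.
So ninkod → ninkodish.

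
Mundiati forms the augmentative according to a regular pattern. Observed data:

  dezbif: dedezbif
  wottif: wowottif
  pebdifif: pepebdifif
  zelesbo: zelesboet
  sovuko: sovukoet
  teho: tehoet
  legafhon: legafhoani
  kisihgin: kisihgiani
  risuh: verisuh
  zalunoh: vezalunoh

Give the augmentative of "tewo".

tewoet

zelesbo and legafhon both have last vowel 'o' yet inflect differently (zelesboet, legafhoani), so the last vowel is not what conditions the rule; the final letter is.
"tewo" ends in -o. The stems ending in -o (zelesbo → zelesboet, sovuko → sovukoet, teho → tehoet) add -et.
The other patterns: stems ending in -f repeat the first consonant+vowel as a prefix; stems ending in -n drop the final letter and add -ani; stems ending in -h add the prefix ve-.
So tewo → tewoet.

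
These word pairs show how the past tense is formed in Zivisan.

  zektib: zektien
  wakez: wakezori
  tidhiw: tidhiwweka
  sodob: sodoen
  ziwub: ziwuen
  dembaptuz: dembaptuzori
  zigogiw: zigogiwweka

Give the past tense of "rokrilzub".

rokrilzuen

zektib and zigogiw both have last vowel 'i' yet inflect differently (zektien, zigogiwweka), so the last vowel is not what conditions the rule; the final letter is.
"rokrilzub" ends in -b. The stems ending in -b (sodob → sodoen, ziwub → ziwuen, zektib → zektien) drop the final letter and add -en.
So rokrilzub → rokrilzuen.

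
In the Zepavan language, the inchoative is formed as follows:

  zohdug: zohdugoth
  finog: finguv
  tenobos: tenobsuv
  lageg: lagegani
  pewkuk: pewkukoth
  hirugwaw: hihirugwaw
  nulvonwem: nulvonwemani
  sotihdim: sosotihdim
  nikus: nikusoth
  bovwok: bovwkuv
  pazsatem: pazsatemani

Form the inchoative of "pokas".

popokas

pazsatem and sotihdim both end in -m yet inflect differently (pazsatemani, sosotihdim), so the final letter is not what conditions the rule; the last vowel is.
"pokas" has last vowel 'a'. The one such stem in the data (hirugwaw → hihirugwaw) repeats the first consonant+vowel as a prefix (as does sotihdim), so the same rule applies.
The other patterns: stems whose last vowel is 'e' add -ani; stems whose last vowel is 'o' delete the last vowel and add -uv; stems whose last vowel is 'u' add -oth.
So pokas → popokas.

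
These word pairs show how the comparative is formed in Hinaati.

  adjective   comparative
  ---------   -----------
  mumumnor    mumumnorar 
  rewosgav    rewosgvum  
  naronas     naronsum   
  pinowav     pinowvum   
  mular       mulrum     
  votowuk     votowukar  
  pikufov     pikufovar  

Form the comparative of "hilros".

rewosgav and pikufov both end in -v yet inflect differently (rewosgvum, pikufovar), so the final letter is not what conditions the rule; the last vowel is.
"hilros" has last vowel 'o'. The stems whose last vowel is 'o' (pikufov → pikufovar, mumumnor → mumumnorar) add -ar.
The other pattern: stems whose last vowel is 'a' delete the last vowel and add -um.
So hilros → hilrosar.

hilrosar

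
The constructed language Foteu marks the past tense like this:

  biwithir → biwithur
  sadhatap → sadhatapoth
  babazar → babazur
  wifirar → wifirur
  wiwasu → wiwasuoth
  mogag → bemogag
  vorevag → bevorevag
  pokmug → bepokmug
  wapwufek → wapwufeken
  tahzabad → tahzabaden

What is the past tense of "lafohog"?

belafohog

sadhatap and babazar both have last vowel 'a' yet inflect differently (sadhatapoth, babazur), so the last vowel is not what conditions the rule; the final letter is.
"lafohog" ends in -g. The stems ending in -g (pokmug → bepokmug, vorevag → bevorevag, mogag → bemogag) add the prefix be-.
So lafohog → belafohog.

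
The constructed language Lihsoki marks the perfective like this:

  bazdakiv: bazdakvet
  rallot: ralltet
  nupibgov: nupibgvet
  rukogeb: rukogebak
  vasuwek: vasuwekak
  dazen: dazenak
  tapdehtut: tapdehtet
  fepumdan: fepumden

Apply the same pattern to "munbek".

rallot and tapdehtut both end in -t yet inflect differently (ralltet, tapdehtet), so the final letter is not what conditions the rule; the last vowel is.
"munbek" has last vowel 'e'. The stems whose last vowel is 'e' (rukogeb → rukogebak, vasuwek → vasuwekak, dazen → dazenak) add -ak.
So munbek → munbekak.

munbekak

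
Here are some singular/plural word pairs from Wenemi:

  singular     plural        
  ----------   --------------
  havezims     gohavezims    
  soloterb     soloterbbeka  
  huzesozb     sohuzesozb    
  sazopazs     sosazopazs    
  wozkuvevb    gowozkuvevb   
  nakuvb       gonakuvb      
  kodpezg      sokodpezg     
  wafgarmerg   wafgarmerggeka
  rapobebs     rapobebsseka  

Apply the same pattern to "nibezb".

kodpezg and wafgarmerg both end in -g yet inflect differently (sokodpezg, wafgarmerggeka), so the final letter is not what conditions the rule; the second-to-last letter is.
"nibezb" has second-to-last letter 'z'. The stems whose second-to-last letter is 'z' (sazopazs → sosazopazs, kodpezg → sokodpezg, huzesozb → sohuzesozb) add the prefix so-.
The other patterns: stems whose second-to-last letter is 'b' or 'r' double the final consonant and add -eka; stems whose second-to-last letter is 'm' or 'v' add the prefix go-.
So nibezb → sonibezb.

sonibezb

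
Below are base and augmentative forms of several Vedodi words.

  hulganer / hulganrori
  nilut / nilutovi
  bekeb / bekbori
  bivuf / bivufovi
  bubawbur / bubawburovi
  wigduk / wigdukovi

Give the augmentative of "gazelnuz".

gazelnuzovi

bubawbur and hulganer both end in -r yet inflect differently (bubawburovi, hulganrori), so the final letter is not what conditions the rule; the last vowel is.
"gazelnuz" has last vowel 'u'. The stems whose last vowel is 'u' (wigduk → wigdukovi, nilut → nilutovi, bivuf → bivufovi) add -ovi.
The other pattern: stems whose last vowel is 'e' delete the last vowel and add -ori.
So gazelnuz → gazelnuzovi.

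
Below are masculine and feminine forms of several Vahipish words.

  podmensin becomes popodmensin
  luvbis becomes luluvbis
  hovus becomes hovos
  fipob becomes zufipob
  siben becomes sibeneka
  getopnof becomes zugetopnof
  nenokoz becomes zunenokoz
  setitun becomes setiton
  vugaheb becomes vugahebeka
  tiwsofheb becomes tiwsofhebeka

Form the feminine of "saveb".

savebeka

"saveb" has last vowel 'e'. The stems whose last vowel is 'e' (siben → sibeneka, vugaheb → vugahebeka, tiwsofheb → tiwsofhebeka) add -eka.
The other patterns: stems whose last vowel is 'o' add the prefix zu-; stems whose last vowel is 'i' repeat the first consonant+vowel as a prefix; stems whose last vowel is 'u' change the last vowel to 'o'.
So saveb → savebeka.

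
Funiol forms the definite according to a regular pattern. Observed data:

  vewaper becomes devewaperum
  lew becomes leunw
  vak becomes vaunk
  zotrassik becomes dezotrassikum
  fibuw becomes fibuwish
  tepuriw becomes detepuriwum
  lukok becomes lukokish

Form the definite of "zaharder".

vak and lukok both end in -k yet inflect differently (vaunk, lukokish), so the final letter is not what conditions the rule; the number of vowels is.
"zaharder" has 3 vowels. The stems with 3 vowels (zotrassik → dezotrassikum, tepuriw → detepuriwum, vewaper → devewaperum) add de- … -um around the stem.
The other patterns: stems with 1 vowel insert -un- after the first vowel; stems with 2 vowels add -ish.
So zaharder → dezaharderum.

dezaharderum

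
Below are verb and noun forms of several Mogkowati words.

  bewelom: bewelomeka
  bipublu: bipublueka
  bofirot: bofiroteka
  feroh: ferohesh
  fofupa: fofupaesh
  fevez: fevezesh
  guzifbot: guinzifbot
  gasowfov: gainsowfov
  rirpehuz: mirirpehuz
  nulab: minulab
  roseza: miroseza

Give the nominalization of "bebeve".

bebeveeka

bofirot and guzifbot both end in -t yet inflect differently (bofiroteka, guinzifbot), so the final letter is not what conditions the rule; the first letter is.
"bebeve" begins with b-. The stems beginning with b- (bewelom → bewelomeka, bipublu → bipublueka, bofirot → bofiroteka) add -eka.
So bebeve → bebeveeka.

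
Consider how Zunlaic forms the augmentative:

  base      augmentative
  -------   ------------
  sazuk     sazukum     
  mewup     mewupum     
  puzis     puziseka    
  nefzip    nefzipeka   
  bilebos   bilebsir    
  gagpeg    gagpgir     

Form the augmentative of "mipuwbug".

mipuwbugum

mewup and nefzip both end in -p yet inflect differently (mewupum, nefzipeka), so the final letter is not what conditions the rule; the last vowel is.
"mipuwbug" has last vowel 'u'. The stems whose last vowel is 'u' (sazuk → sazukum, mewup → mewupum) add -um.
So mipuwbug → mipuwbugum.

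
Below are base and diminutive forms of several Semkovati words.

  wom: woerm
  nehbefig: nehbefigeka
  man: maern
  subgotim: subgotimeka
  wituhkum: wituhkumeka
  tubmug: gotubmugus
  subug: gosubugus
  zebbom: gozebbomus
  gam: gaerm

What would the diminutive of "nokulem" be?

nokulemeka

wom and zebbom both end in -m yet inflect differently (woerm, gozebbomus), so the final letter is not what conditions the rule; the number of vowels is.
"nokulem" has 3 vowels. The stems with 3 vowels (nehbefig → nehbefigeka, wituhkum → wituhkumeka, subgotim → subgotimeka) add -eka.
The other patterns: stems with 1 vowel insert -er- after the first vowel; stems with 2 vowels add go- … -us around the stem.
So nokulem → nokulemeka.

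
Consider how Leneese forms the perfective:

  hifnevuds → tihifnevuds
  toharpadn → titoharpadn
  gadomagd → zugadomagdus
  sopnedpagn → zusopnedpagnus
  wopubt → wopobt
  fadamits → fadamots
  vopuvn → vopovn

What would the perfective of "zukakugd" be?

zuzukakugdus

toharpadn and sopnedpagn both end in -n yet inflect differently (titoharpadn, zusopnedpagnus), so the final letter is not what conditions the rule; the second-to-last letter is.
"zukakugd" has second-to-last letter 'g'. The stems whose second-to-last letter is 'g' (gadomagd → zugadomagdus, sopnedpagn → zusopnedpagnus) add zu- … -us around the stem.
So zukakugd → zuzukakugdus.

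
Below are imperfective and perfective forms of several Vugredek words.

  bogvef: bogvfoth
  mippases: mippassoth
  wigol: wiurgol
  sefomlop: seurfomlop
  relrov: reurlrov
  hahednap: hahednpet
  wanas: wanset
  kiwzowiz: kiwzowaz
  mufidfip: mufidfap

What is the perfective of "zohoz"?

"zohoz" has last vowel 'o'. The stems whose last vowel is 'o' (wigol → wiurgol, sefomlop → seurfomlop, relrov → reurlrov) insert -ur- after the first vowel.
The other patterns: stems whose last vowel is 'e' delete the last vowel and add -oth; stems whose last vowel is 'a' delete the last vowel and add -et; stems whose last vowel is 'i' change the last vowel to 'a'.
So zohoz → zourhoz.

zourhoz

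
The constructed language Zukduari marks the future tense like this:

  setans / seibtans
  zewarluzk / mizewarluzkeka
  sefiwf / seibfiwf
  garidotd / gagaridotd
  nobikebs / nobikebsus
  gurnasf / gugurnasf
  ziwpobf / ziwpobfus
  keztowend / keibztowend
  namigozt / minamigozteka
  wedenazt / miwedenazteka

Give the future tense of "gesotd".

gurnasf and ziwpobf both end in -f yet inflect differently (gugurnasf, ziwpobfus), so the final letter is not what conditions the rule; the second-to-last letter is.
"gesotd" has second-to-last letter 't'. The one such stem in the data (garidotd → gagaridotd) repeats the first consonant+vowel as a prefix (as does gurnasf), so the same rule applies.
The other patterns: stems whose second-to-last letter is 'z' add mi- … -eka around the stem; stems whose second-to-last letter is 'b' add -us; stems whose second-to-last letter is 'n' or 'w' insert -ib- after the first vowel.
So gesotd → gegesotd.

gegesotd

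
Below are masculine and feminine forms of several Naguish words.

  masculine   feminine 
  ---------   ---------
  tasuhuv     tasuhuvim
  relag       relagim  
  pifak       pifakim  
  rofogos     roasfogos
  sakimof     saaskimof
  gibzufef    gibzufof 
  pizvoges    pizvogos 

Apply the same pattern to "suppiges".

sakimof and gibzufef both end in -f yet inflect differently (saaskimof, gibzufof), so the final letter is not what conditions the rule; the last vowel is.
"suppiges" has last vowel 'e'. The stems whose last vowel is 'e' (gibzufef → gibzufof, pizvoges → pizvogos) change the last vowel to 'o'.
The other patterns: stems whose last vowel is 'a' or 'u' add -im; stems whose last vowel is 'o' insert -as- after the first vowel.
So suppiges → suppigos.

suppigos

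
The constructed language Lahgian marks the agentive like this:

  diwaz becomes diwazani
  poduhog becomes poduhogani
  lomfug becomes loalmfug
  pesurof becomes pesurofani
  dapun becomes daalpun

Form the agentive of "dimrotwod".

dimrotwodani

"dimrotwod" has last vowel 'o'. The stems whose last vowel is 'o' (pesurof → pesurofani, poduhog → poduhogani) add -ani.
The other pattern: stems whose last vowel is 'u' insert -al- after the first vowel.
So dimrotwod → dimrotwodani.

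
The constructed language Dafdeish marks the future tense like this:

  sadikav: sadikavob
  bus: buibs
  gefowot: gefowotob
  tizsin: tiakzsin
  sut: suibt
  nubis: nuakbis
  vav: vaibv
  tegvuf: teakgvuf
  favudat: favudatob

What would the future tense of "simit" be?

"simit" has 2 vowels. The stems with 2 vowels (tizsin → tiakzsin, nubis → nuakbis, tegvuf → teakgvuf) insert -ak- after the first vowel.
So simit → siakmit.

siakmit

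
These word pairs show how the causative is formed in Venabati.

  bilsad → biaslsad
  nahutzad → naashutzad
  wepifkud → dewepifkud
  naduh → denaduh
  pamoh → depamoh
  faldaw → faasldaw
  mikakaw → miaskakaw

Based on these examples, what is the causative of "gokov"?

bilsad and wepifkud both end in -d yet inflect differently (biaslsad, dewepifkud), so the final letter is not what conditions the rule; the last vowel is.
"gokov" has last vowel 'o'. The one such stem in the data (pamoh → depamoh) adds the prefix de-, so the same rule applies.
So gokov → degokov.

degokov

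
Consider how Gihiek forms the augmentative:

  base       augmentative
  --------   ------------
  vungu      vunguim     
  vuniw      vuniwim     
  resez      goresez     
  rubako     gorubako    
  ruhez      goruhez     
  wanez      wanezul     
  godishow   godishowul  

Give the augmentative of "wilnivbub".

wilnivbubul

resez and wanez both end in -z yet inflect differently (goresez, wanezul), so the final letter is not what conditions the rule; the first letter is.
"wilnivbub" begins with w-. The one such stem in the data (wanez → wanezul) adds -ul, so the same rule applies.
The other patterns: stems beginning with v- add -im; stems beginning with r- add the prefix go-.
So wilnivbub → wilnivbubul.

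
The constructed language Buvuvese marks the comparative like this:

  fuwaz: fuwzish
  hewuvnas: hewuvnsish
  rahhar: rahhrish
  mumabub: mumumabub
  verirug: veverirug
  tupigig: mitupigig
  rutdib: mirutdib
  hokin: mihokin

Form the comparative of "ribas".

verirug and tupigig both end in -g yet inflect differently (veverirug, mitupigig), so the final letter is not what conditions the rule; the last vowel is.
"ribas" has last vowel 'a'. The stems whose last vowel is 'a' (fuwaz → fuwzish, hewuvnas → hewuvnsish, rahhar → rahhrish) delete the last vowel and add -ish.
The other patterns: stems whose last vowel is 'u' repeat the first consonant+vowel as a prefix; stems whose last vowel is 'i' add the prefix mi-.
So ribas → ribsish.

ribsish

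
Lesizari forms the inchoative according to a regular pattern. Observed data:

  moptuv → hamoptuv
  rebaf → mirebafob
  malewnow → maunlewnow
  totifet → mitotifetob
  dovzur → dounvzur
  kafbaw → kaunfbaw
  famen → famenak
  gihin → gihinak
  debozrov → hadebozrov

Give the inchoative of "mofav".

hamofav

debozrov and malewnow both have last vowel 'o' yet inflect differently (hadebozrov, maunlewnow), so the last vowel is not what conditions the rule; the final letter is.
"mofav" ends in -v. The stems ending in -v (debozrov → hadebozrov, moptuv → hamoptuv) add the prefix ha-.
The other patterns: stems ending in -r or -w insert -un- after the first vowel; stems ending in -n add -ak; stems ending in -f or -t add mi- … -ob around the stem.
So mofav → hamofav.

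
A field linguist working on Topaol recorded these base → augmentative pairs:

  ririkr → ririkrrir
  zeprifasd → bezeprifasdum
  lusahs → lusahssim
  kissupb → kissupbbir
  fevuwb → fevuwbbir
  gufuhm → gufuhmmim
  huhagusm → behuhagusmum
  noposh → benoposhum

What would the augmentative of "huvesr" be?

behuvesrum

huhagusm and gufuhm both end in -m yet inflect differently (behuhagusmum, gufuhmmim), so the final letter is not what conditions the rule; the second-to-last letter is.
"huvesr" has second-to-last letter 's'. The stems whose second-to-last letter is 's' (zeprifasd → bezeprifasdum, noposh → benoposhum, huhagusm → behuhagusmum) add be- … -um around the stem.
So huvesr → behuvesrum.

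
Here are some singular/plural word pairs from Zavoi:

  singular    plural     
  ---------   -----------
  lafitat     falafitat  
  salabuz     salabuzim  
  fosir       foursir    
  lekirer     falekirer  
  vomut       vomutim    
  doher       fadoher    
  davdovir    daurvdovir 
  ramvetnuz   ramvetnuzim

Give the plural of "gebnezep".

"gebnezep" has last vowel 'e'. The stems whose last vowel is 'e' (lekirer → falekirer, doher → fadoher) add the prefix fa-.
So gebnezep → fagebnezep.

fagebnezep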